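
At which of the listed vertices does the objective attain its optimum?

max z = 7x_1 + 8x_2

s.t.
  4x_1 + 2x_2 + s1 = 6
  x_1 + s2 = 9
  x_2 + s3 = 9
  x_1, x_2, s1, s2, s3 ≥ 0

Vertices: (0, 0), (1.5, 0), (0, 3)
(0, 3) with z = 24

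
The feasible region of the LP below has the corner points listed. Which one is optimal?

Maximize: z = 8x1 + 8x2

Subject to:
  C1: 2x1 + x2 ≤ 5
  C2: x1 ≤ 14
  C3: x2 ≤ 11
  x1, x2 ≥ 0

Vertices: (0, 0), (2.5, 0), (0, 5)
Evaluating z = 8x1 + 8x2 at each vertex:
  (0, 0): z = 0
  (2.5, 0): z = 20
  (0, 5): z = 40

The largest value is z = 40, attained at (0, 5).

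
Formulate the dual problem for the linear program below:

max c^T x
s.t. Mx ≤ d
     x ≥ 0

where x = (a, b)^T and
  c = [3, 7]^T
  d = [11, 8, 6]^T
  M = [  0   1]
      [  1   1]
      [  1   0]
Minimize: z = 11y1 + 8y2 + 6y3

Subject to:
  C1: -y2 - y3 ≤ -3
  C2: -y1 - y2 ≤ -7
  y1, y2, y3 ≥ 0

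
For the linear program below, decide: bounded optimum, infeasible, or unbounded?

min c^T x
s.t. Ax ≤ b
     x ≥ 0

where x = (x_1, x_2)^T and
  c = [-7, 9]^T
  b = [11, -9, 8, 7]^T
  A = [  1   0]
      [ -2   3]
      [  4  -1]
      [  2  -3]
One constraint requires 2x_1 - 3x_2 ≤ 7, while the constraint -2x_1 + 3x_2 ≤ -9 is equivalent to 2x_1 - 3x_2 ≥ 9. Together they would need 9 ≤ 2x_1 - 3x_2 ≤ 7, which is impossible since 9 > 7. No point satisfies all constraints.

Infeasible: no point satisfies all constraints simultaneously.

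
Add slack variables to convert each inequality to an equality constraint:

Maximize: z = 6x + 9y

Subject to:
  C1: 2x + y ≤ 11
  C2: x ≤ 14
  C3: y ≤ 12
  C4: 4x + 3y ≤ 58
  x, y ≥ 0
max z = 6x + 9y

s.t.
  2x + y + s1 = 11
  x + s2 = 14
  y + s3 = 12
  4x + 3y + s4 = 58
  x, y, s1, s2, s3, s4 ≥ 0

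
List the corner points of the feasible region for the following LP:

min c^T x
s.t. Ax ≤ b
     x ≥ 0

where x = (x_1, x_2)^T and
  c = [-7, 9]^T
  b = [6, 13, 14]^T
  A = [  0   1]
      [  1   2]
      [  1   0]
Each vertex is the intersection of two constraint boundaries that also satisfies all remaining constraints:
  x_1 = 0 and x_2 = 0 → (0, 0)
  x_1 + 2x_2 = 13 and x_2 = 0 → (13, 0)
  x_2 = 6 and x_1 + 2x_2 = 13 → (1, 6)
  x_2 = 6 and x_1 = 0 → (0, 6)

Vertices: (0, 0), (13, 0), (1, 6), (0, 6)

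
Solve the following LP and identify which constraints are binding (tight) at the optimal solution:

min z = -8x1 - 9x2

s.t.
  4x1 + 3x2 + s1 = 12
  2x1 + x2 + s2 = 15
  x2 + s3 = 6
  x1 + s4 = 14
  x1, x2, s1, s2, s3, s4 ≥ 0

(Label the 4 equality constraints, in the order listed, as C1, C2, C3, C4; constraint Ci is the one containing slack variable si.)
Optimal: x1 = 0, x2 = 4
Binding: C1, x1 ≥ 0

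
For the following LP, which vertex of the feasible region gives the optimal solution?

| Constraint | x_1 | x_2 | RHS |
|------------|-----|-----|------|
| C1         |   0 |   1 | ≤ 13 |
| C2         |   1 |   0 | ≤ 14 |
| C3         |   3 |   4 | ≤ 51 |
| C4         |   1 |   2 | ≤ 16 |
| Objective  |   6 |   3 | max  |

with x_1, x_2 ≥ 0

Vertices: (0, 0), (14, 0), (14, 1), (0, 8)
(14, 1) with z = 87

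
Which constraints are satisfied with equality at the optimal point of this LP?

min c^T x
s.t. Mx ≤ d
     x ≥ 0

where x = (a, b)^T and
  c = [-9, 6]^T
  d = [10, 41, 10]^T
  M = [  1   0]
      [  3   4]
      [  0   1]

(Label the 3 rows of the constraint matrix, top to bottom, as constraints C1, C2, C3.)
Optimal: a = 10, b = 0
Slack at optimum:
  C1: slack = 0 (binding)
  C2: slack = 11
  C3: slack = 10
  a ≥ 0: a = 10
  b ≥ 0: b = 0 (binding)
Binding constraints: C1, b ≥ 0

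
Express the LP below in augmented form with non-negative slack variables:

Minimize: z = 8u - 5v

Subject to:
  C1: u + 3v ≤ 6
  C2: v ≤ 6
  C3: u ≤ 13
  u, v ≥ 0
min z = 8u - 5v

s.t.
  u + 3v + s1 = 6
  v + s2 = 6
  u + s3 = 13
  u, v, s1, s2, s3 ≥ 0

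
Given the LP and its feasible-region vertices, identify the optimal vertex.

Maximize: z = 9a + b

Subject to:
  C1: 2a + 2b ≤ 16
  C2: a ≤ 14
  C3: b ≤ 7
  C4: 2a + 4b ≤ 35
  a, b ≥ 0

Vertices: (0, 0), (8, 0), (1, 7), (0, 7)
Evaluating z = 9a + b at each vertex:
  (0, 0): z = 0
  (8, 0): z = 72
  (1, 7): z = 16
  (0, 7): z = 7

The largest value is z = 72, attained at (8, 0).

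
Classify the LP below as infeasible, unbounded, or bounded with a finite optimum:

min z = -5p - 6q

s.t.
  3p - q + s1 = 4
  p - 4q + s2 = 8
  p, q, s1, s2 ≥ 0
Feasible point: (0, 0) satisfies every constraint, so the LP is feasible.
Direction d = (0, 1): for each constraint row a, a·d ≤ 0 —
  (3)(0) + (-1)(1) = -1 ≤ 0
  (1)(0) + (-4)(1) = -4 ≤ 0
and d ≥ 0, so (0, 0) + t·d stays feasible for every t ≥ 0. Along this ray z = -5p - 6q changes by -6 per unit t, so z → −∞.

Unbounded — the objective can decrease without bound over the feasible region.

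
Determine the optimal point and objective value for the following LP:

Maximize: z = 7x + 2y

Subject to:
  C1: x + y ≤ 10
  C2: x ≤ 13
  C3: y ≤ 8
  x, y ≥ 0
Each vertex is the intersection of two constraint boundaries that also satisfies all remaining constraints:
  x = 0 and y = 0 → (0, 0)
  x + y = 10 and y = 0 → (10, 0)
  x + y = 10 and y = 8 → (2, 8)
  y = 8 and x = 0 → (0, 8)

Evaluating z = 7x + 2y at each vertex:
  (0, 0): z = 0
  (10, 0): z = 70
  (2, 8): z = 30
  (0, 8): z = 16

The maximum is at (10, 0) with z = 70.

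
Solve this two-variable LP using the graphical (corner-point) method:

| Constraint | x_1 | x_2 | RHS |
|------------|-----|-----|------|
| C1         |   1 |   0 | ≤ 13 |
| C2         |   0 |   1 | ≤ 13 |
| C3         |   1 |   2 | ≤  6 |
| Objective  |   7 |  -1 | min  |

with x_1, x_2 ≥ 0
Each vertex is the intersection of two constraint boundaries that also satisfies all remaining constraints:
  x_1 = 0 and x_2 = 0 → (0, 0)
  x_1 + 2x_2 = 6 and x_2 = 0 → (6, 0)
  x_1 + 2x_2 = 6 and x_1 = 0 → (0, 3)

Evaluating z = 7x_1 - x_2 at each vertex:
  (0, 0): z = 0
  (6, 0): z = 42
  (0, 3): z = -3

The minimum is at (0, 3) with z = -3.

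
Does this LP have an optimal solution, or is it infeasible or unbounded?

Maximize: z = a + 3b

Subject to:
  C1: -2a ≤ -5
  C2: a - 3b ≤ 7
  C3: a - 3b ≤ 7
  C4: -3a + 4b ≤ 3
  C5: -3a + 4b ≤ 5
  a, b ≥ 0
Feasible point: (3, 0) satisfies every constraint, so the LP is feasible.
Direction d = (3, 1): for each constraint row a, a·d ≤ 0 —
  (-2)(3) + (0)(1) = -6 ≤ 0
  (1)(3) + (-3)(1) = 0 ≤ 0
  (1)(3) + (-3)(1) = 0 ≤ 0
  (-3)(3) + (4)(1) = -5 ≤ 0
  (-3)(3) + (4)(1) = -5 ≤ 0
and d ≥ 0, so (3, 0) + t·d stays feasible for every t ≥ 0. Along this ray z = a + 3b changes by 6 per unit t, so z → +∞.

Unbounded — the objective can increase without bound over the feasible region.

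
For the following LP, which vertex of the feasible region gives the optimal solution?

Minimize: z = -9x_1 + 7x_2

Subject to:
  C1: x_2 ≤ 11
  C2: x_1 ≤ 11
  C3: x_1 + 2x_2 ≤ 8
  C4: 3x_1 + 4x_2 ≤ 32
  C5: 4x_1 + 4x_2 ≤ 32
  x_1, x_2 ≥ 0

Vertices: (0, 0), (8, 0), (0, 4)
(8, 0) with z = -72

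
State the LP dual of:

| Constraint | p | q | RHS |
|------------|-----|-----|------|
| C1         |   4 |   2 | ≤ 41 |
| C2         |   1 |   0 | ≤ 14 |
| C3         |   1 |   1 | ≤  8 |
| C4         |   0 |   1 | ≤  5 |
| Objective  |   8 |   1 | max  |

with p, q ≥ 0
Minimize: z = 41y1 + 14y2 + 8y3 + 5y4

Subject to:
  C1: -4y1 - y2 - y3 ≤ -8
  C2: -2y1 - y3 - y4 ≤ -1
  y1, y2, y3, y4 ≥ 0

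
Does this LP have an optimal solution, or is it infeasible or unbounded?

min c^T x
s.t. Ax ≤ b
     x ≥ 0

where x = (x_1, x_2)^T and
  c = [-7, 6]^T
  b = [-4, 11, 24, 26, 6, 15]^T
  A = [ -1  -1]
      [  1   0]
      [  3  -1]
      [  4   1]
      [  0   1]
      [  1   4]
The point (6.5, 0) satisfies every constraint, so the LP is feasible; the constraints give x_1 ≤ 11 and x_2 ≤ 6, which with x_1, x_2 ≥ 0 keep the feasible region inside a bounded box. A feasible, bounded LP attains a finite optimum at a vertex.

Bounded optimum: z* = -45.5 at (6.5, 0).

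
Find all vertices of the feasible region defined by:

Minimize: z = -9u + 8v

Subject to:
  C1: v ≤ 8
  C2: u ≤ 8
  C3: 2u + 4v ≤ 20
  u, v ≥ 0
Each vertex is the intersection of two constraint boundaries that also satisfies all remaining constraints:
  u = 0 and v = 0 → (0, 0)
  u = 8 and v = 0 → (8, 0)
  u = 8 and 2u + 4v = 20 → (8, 1)
  2u + 4v = 20 and u = 0 → (0, 5)

Vertices: (0, 0), (8, 0), (8, 1), (0, 5)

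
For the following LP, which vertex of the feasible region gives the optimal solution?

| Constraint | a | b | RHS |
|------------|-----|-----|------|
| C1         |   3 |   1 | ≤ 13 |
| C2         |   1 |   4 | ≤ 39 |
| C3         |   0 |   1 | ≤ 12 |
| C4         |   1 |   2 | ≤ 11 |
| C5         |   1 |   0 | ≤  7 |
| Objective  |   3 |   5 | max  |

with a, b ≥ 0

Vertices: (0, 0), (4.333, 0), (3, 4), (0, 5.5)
Evaluating z = 3a + 5b at each vertex:
  (0, 0): z = 0
  (4.333, 0): z = 13
  (3, 4): z = 29
  (0, 5.5): z = 27.5

The largest value is z = 29, attained at (3, 4).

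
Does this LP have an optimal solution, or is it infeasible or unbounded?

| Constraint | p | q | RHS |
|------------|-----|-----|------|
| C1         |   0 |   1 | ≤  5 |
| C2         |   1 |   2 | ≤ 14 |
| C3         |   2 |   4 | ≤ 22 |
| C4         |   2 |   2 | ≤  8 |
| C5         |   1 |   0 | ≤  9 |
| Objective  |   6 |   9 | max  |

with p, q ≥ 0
The point (0, 4) satisfies every constraint, so the LP is feasible; the constraints give p ≤ 9 and q ≤ 5, which with p, q ≥ 0 keep the feasible region inside a bounded box. A feasible, bounded LP attains a finite optimum at a vertex.

The LP has an optimal solution: (0, 4) with z = 36.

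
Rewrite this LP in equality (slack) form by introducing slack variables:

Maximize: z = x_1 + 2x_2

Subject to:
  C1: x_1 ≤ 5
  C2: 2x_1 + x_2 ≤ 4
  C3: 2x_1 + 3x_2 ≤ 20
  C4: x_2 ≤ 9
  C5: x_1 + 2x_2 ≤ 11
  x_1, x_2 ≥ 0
max z = x_1 + 2x_2

s.t.
  x_1 + s1 = 5
  2x_1 + x_2 + s2 = 4
  2x_1 + 3x_2 + s3 = 20
  x_2 + s4 = 9
  x_1 + 2x_2 + s5 = 11
  x_1, x_2, s1, s2, s3, s4, s5 ≥ 0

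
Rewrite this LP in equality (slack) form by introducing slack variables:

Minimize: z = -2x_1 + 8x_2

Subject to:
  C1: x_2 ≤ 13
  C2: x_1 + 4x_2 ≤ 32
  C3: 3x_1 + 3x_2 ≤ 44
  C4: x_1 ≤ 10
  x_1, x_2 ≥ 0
min z = -2x_1 + 8x_2

s.t.
  x_2 + s1 = 13
  x_1 + 4x_2 + s2 = 32
  3x_1 + 3x_2 + s3 = 44
  x_1 + s4 = 10
  x_1, x_2, s1, s2, s3, s4 ≥ 0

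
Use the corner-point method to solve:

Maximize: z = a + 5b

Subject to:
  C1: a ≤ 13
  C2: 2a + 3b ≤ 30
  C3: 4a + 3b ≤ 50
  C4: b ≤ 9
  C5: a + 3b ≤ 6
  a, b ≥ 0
a = 0, b = 2, z = 10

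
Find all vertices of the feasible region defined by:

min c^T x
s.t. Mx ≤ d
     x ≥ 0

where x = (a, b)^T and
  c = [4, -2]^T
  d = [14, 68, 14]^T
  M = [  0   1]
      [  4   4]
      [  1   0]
Each vertex is the intersection of two constraint boundaries that also satisfies all remaining constraints:
  a = 0 and b = 0 → (0, 0)
  a = 14 and b = 0 → (14, 0)
  4a + 4b = 68 and a = 14 → (14, 3)
  b = 14 and 4a + 4b = 68 → (3, 14)
  b = 14 and a = 0 → (0, 14)

Vertices: (0, 0), (14, 0), (14, 3), (3, 14), (0, 14)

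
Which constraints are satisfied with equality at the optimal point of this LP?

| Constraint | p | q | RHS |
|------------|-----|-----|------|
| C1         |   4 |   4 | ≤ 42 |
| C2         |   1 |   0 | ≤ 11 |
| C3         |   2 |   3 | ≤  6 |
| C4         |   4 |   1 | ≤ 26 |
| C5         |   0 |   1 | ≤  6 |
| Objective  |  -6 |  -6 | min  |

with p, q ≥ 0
Optimal: p = 3, q = 0
Binding: C3, q ≥ 0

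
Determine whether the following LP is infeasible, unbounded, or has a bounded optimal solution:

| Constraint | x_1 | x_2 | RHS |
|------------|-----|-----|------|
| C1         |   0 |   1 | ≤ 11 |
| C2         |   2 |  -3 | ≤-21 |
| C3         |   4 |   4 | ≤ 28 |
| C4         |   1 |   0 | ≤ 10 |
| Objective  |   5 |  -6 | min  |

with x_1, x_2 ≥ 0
The point (0, 7) satisfies every constraint, so the LP is feasible; the constraints give x_1 ≤ 10 and x_2 ≤ 11, which with x_1, x_2 ≥ 0 keep the feasible region inside a bounded box. A feasible, bounded LP attains a finite optimum at a vertex.

The LP has an optimal solution: (0, 7) with z = -42.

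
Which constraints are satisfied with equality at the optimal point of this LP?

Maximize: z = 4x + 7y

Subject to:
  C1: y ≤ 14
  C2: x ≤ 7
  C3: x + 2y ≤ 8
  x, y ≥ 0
Optimal: x = 7, y = 0.5
Slack at optimum:
  C1: slack = 13.5
  C2: slack = 0 (binding)
  C3: slack = 0 (binding)
  x ≥ 0: x = 7
  y ≥ 0: y = 0.5
Binding constraints: C2, C3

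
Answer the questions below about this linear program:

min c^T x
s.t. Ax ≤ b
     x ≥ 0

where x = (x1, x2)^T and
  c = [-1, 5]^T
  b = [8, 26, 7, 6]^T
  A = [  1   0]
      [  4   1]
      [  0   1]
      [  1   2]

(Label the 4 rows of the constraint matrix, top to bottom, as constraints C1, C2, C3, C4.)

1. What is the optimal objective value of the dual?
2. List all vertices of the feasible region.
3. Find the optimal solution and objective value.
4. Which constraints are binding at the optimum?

1. -6 (by strong duality, equal to the primal optimum)
2. (0, 0), (6, 0), (0, 3)
3. x1 = 6, x2 = 0, z = -6
4. C4, x2 ≥ 0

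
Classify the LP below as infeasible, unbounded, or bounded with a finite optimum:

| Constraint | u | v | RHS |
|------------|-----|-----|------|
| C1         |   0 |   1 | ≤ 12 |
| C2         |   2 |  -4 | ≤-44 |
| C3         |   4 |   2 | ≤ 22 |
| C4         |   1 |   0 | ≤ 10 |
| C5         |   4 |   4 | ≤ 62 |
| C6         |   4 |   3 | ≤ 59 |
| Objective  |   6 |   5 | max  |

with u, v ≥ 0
The point (0, 11) satisfies every constraint, so the LP is feasible; the constraints give u ≤ 10 and v ≤ 12, which with u, v ≥ 0 keep the feasible region inside a bounded box. A feasible, bounded LP attains a finite optimum at a vertex.

Feasible with finite optimum z* = 55 at (0, 11).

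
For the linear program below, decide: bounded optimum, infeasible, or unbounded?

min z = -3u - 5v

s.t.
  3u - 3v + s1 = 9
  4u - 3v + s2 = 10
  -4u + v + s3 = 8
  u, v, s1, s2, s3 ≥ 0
Feasible point: (0, 0) satisfies every constraint, so the LP is feasible.
Direction d = (3, 4): for each constraint row a, a·d ≤ 0 —
  (3)(3) + (-3)(4) = -3 ≤ 0
  (4)(3) + (-3)(4) = 0 ≤ 0
  (-4)(3) + (1)(4) = -8 ≤ 0
and d ≥ 0, so (0, 0) + t·d stays feasible for every t ≥ 0. Along this ray z = -3u - 5v changes by -29 per unit t, so z → −∞.

Unbounded — the objective can decrease without bound over the feasible region.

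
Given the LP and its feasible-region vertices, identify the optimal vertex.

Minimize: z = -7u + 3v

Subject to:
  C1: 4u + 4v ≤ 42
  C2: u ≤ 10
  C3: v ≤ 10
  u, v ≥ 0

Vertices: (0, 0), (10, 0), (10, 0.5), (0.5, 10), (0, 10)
(10, 0) with z = -70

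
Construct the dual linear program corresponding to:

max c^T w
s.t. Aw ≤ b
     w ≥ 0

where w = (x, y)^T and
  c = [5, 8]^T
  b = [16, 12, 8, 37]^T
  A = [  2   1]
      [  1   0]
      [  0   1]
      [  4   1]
Minimize: z = 16y1 + 12y2 + 8y3 + 37y4

Subject to:
  C1: -2y1 - y2 - 4y4 ≤ -5
  C2: -y1 - y3 - y4 ≤ -8
  y1, y2, y3, y4 ≥ 0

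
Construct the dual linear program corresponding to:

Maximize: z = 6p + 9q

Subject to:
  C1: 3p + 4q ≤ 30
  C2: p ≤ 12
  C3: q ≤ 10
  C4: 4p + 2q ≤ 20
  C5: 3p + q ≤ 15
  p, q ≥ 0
Minimize: z = 30y1 + 12y2 + 10y3 + 20y4 + 15y5

Subject to:
  C1: -3y1 - y2 - 4y4 - 3y5 ≤ -6
  C2: -4y1 - y3 - 2y4 - y5 ≤ -9
  y1, y2, y3, y4, y5 ≥ 0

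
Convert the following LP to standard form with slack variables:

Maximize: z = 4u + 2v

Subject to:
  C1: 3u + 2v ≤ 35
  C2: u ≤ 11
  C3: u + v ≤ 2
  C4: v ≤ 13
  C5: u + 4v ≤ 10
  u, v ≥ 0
max z = 4u + 2v

s.t.
  3u + 2v + s1 = 35
  u + s2 = 11
  u + v + s3 = 2
  v + s4 = 13
  u + 4v + s5 = 10
  u, v, s1, s2, s3, s4, s5 ≥ 0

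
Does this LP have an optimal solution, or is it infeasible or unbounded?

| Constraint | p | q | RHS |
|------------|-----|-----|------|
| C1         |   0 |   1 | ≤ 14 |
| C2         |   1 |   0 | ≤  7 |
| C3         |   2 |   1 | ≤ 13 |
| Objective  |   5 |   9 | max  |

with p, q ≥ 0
The point (0, 13) satisfies every constraint, so the LP is feasible; the constraints give p ≤ 7 and q ≤ 14, which with p, q ≥ 0 keep the feasible region inside a bounded box. A feasible, bounded LP attains a finite optimum at a vertex.

Bounded optimum: z* = 117 at (0, 13).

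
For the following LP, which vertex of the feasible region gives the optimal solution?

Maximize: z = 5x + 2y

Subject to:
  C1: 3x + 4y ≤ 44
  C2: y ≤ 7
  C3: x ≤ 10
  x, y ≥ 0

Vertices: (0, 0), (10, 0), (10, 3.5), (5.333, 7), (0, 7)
Evaluating z = 5x + 2y at each vertex:
  (0, 0): z = 0
  (10, 0): z = 50
  (10, 3.5): z = 57
  (5.333, 7): z = 40.67
  (0, 7): z = 14

The largest value is z = 57, attained at (10, 3.5).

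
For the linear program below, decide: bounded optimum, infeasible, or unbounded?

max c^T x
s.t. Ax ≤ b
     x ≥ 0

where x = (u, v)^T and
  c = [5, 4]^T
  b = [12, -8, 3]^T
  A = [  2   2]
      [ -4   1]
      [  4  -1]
One constraint requires 4u - v ≤ 3, while the constraint -4u + v ≤ -8 is equivalent to 4u - v ≥ 8. Together they would need 8 ≤ 4u - v ≤ 3, which is impossible since 8 > 3. No point satisfies all constraints.

Infeasible: no point satisfies all constraints simultaneously.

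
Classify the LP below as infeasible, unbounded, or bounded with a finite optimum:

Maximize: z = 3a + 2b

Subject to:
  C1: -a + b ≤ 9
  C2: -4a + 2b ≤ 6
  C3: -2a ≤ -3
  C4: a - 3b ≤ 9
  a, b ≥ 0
Feasible point: (2, 0) satisfies every constraint, so the LP is feasible.
Direction d = (1, 1): for each constraint row a, a·d ≤ 0 —
  (-1)(1) + (1)(1) = 0 ≤ 0
  (-4)(1) + (2)(1) = -2 ≤ 0
  (-2)(1) + (0)(1) = -2 ≤ 0
  (1)(1) + (-3)(1) = -2 ≤ 0
and d ≥ 0, so (2, 0) + t·d stays feasible for every t ≥ 0. Along this ray z = 3a + 2b changes by 5 per unit t, so z → +∞.

Unbounded: there is a feasible ray along which z → +∞.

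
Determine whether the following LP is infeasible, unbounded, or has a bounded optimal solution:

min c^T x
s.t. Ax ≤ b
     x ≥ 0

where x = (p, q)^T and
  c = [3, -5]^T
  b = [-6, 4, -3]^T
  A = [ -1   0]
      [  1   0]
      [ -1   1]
One constraint requires p ≤ 4, while the constraint -p ≤ -6 is equivalent to p ≥ 6. Together they would need 6 ≤ p ≤ 4, which is impossible since 6 > 4. No point satisfies all constraints.

Infeasible: no point satisfies all constraints simultaneously.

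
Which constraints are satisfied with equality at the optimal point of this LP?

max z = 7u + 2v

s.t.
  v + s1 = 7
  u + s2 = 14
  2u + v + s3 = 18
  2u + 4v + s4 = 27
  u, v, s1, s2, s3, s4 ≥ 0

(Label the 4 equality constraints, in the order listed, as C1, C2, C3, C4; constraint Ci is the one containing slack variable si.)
Optimal: u = 9, v = 0
Binding: C3, v ≥ 0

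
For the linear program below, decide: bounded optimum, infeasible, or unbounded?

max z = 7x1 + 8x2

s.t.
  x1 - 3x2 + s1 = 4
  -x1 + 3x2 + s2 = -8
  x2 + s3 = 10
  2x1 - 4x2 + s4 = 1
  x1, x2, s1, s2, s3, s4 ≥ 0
The row x1 - 3x2 + s1 = 4 with s1 ≥ 0 requires x1 - 3x2 ≤ 4, while the row -x1 + 3x2 + s2 = -8 with s2 ≥ 0 is equivalent to x1 - 3x2 ≥ 8. Together they would need 8 ≤ x1 - 3x2 ≤ 4, which is impossible since 8 > 4. No point satisfies all constraints.

Infeasible: no point satisfies all constraints simultaneously.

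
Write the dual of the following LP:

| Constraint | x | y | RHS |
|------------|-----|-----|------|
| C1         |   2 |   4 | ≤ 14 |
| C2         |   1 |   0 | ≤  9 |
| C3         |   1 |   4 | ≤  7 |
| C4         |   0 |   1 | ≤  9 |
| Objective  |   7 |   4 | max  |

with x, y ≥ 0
Minimize: z = 14y1 + 9y2 + 7y3 + 9y4

Subject to:
  C1: -2y1 - y2 - y3 ≤ -7
  C2: -4y1 - 4y3 - y4 ≤ -4
  y1, y2, y3, y4 ≥ 0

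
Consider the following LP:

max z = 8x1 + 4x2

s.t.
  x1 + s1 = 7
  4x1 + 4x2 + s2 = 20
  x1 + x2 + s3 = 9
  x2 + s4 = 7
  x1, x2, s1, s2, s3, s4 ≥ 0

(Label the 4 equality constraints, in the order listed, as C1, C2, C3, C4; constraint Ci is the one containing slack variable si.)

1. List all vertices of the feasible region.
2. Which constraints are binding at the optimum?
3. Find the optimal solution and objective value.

1. (0, 0), (5, 0), (0, 5)
2. C2, x2 ≥ 0
3. x1 = 5, x2 = 0, z = 40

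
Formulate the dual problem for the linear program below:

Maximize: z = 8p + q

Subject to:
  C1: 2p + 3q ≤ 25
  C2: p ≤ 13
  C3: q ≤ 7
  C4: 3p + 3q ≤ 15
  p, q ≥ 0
Minimize: z = 25y1 + 13y2 + 7y3 + 15y4

Subject to:
  C1: -2y1 - y2 - 3y4 ≤ -8
  C2: -3y1 - y3 - 3y4 ≤ -1
  y1, y2, y3, y4 ≥ 0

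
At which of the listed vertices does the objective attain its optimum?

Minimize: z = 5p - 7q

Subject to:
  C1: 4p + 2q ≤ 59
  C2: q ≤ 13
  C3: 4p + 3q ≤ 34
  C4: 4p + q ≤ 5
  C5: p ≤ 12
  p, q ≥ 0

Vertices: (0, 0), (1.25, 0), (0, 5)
Evaluating z = 5p - 7q at each vertex:
  (0, 0): z = 0
  (1.25, 0): z = 6.25
  (0, 5): z = -35

The smallest value is z = -35, attained at (0, 5).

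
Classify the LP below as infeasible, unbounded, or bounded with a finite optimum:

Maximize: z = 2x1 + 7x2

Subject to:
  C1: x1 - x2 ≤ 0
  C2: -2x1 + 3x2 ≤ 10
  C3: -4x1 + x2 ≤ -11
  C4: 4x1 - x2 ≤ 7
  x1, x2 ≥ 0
C4 requires 4x1 - x2 ≤ 7, while C3 (-4x1 + x2 ≤ -11) is equivalent to 4x1 - x2 ≥ 11. Together they would need 11 ≤ 4x1 - x2 ≤ 7, which is impossible since 11 > 7. No point satisfies all constraints.

Infeasible: no point satisfies all constraints simultaneously.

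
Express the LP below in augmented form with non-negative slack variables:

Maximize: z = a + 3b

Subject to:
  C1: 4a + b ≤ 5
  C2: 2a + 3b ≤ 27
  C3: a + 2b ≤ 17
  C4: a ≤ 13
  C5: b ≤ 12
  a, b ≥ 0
max z = a + 3b

s.t.
  4a + b + s1 = 5
  2a + 3b + s2 = 27
  a + 2b + s3 = 17
  a + s4 = 13
  b + s5 = 12
  a, b, s1, s2, s3, s4, s5 ≥ 0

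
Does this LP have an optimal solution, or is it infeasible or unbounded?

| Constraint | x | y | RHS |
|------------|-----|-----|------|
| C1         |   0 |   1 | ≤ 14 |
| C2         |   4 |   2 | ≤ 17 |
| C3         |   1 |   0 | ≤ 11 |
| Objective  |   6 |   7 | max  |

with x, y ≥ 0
The point (0, 8.5) satisfies every constraint, so the LP is feasible; the constraints give x ≤ 11 and y ≤ 14, which with x, y ≥ 0 keep the feasible region inside a bounded box. A feasible, bounded LP attains a finite optimum at a vertex.

Evaluating z = 6x + 7y at each vertex:
  (0, 0): z = 0
  (4.25, 0): z = 25.5
  (0, 8.5): z = 59.5

Bounded optimum: z* = 59.5 at (0, 8.5).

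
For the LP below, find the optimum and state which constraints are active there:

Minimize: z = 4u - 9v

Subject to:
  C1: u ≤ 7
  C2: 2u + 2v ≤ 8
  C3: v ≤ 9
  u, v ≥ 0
Optimal: u = 0, v = 4
Binding: C2, u ≥ 0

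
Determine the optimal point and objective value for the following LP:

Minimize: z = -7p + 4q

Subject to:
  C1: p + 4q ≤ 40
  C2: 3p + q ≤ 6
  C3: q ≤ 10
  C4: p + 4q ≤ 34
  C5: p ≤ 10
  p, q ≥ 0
Each vertex is the intersection of two constraint boundaries that also satisfies all remaining constraints:
  p = 0 and q = 0 → (0, 0)
  3p + q = 6 and q = 0 → (2, 0)
  3p + q = 6 and p = 0 → (0, 6)

Evaluating z = -7p + 4q at each vertex:
  (0, 0): z = 0
  (2, 0): z = -14
  (0, 6): z = 24

The minimum is at (2, 0) with z = -14.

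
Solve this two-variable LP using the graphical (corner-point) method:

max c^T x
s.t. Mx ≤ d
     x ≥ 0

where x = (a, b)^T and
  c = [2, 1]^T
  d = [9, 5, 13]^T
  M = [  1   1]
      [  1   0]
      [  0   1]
Each vertex is the intersection of two constraint boundaries that also satisfies all remaining constraints:
  a = 0 and b = 0 → (0, 0)
  a = 5 and b = 0 → (5, 0)
  a + b = 9 and a = 5 → (5, 4)
  a + b = 9 and a = 0 → (0, 9)

Evaluating z = 2a + b at each vertex:
  (0, 0): z = 0
  (5, 0): z = 10
  (5, 4): z = 14
  (0, 9): z = 9

The maximum is at (5, 4) with z = 14.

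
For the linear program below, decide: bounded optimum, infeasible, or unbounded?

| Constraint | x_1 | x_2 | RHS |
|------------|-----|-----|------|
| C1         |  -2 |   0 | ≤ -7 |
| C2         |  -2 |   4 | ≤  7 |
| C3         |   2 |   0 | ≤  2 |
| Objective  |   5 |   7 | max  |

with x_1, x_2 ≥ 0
C3 requires 2x_1 ≤ 2, while C1 (-2x_1 ≤ -7) is equivalent to 2x_1 ≥ 7. Together they would need 7 ≤ 2x_1 ≤ 2, which is impossible since 7 > 2. No point satisfies all constraints.

Infeasible: no point satisfies all constraints simultaneously.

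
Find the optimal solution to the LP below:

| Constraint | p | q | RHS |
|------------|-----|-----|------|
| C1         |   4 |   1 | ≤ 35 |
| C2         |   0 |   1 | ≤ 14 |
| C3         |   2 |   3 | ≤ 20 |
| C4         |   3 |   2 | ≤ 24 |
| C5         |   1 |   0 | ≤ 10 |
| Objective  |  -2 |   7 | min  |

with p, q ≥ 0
p = 8, q = 0, z = -16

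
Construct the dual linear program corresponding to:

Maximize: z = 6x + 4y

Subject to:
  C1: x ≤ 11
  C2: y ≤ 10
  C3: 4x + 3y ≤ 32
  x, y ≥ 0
Minimize: z = 11y1 + 10y2 + 32y3

Subject to:
  C1: -y1 - 4y3 ≤ -6
  C2: -y2 - 3y3 ≤ -4
  y1, y2, y3 ≥ 0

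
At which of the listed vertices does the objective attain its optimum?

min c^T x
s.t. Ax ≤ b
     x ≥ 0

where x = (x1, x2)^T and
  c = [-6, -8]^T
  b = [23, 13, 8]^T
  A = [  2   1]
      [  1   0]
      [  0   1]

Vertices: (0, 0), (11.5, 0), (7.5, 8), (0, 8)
(7.5, 8) with z = -109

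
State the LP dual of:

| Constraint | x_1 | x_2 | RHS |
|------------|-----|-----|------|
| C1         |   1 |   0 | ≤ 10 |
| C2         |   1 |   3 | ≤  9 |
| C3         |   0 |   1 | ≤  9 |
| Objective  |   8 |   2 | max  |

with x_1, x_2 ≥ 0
Minimize: z = 10y1 + 9y2 + 9y3

Subject to:
  C1: -y1 - y2 ≤ -8
  C2: -3y2 - y3 ≤ -2
  y1, y2, y3 ≥ 0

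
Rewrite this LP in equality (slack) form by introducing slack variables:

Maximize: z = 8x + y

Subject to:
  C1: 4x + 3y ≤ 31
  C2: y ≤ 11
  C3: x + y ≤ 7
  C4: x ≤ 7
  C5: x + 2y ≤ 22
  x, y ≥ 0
max z = 8x + y

s.t.
  4x + 3y + s1 = 31
  y + s2 = 11
  x + y + s3 = 7
  x + s4 = 7
  x + 2y + s5 = 22
  x, y, s1, s2, s3, s4, s5 ≥ 0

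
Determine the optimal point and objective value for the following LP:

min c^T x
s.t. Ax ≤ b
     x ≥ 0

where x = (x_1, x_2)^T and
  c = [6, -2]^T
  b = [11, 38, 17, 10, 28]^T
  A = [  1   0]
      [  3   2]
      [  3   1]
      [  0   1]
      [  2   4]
Each vertex is the intersection of two constraint boundaries that also satisfies all remaining constraints:
  x_1 = 0 and x_2 = 0 → (0, 0)
  3x_1 + x_2 = 17 and x_2 = 0 → (5.667, 0)
  3x_1 + x_2 = 17 and 2x_1 + 4x_2 = 28 → (4, 5)
  2x_1 + 4x_2 = 28 and x_1 = 0 → (0, 7)

Evaluating z = 6x_1 - 2x_2 at each vertex:
  (0, 0): z = 0
  (5.667, 0): z = 34
  (4, 5): z = 14
  (0, 7): z = -14

The minimum is at (0, 7) with z = -14.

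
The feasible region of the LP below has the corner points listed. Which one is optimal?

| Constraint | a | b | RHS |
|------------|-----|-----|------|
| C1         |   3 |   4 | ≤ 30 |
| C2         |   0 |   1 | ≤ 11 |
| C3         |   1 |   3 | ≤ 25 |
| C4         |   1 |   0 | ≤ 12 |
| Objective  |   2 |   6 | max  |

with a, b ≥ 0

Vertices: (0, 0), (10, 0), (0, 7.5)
Evaluating z = 2a + 6b at each vertex:
  (0, 0): z = 0
  (10, 0): z = 20
  (0, 7.5): z = 45

The largest value is z = 45, attained at (0, 7.5).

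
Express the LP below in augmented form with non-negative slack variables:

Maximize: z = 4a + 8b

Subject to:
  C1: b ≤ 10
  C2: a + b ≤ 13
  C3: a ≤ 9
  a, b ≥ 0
max z = 4a + 8b

s.t.
  b + s1 = 10
  a + b + s2 = 13
  a + s3 = 9
  a, b, s1, s2, s3 ≥ 0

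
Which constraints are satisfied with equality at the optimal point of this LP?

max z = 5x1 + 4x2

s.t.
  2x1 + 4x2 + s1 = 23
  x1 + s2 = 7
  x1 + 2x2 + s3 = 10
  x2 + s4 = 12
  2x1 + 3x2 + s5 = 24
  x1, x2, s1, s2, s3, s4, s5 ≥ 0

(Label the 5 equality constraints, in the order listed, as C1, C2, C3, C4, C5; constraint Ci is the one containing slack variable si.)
Optimal: x1 = 7, x2 = 1.5
Binding: C2, C3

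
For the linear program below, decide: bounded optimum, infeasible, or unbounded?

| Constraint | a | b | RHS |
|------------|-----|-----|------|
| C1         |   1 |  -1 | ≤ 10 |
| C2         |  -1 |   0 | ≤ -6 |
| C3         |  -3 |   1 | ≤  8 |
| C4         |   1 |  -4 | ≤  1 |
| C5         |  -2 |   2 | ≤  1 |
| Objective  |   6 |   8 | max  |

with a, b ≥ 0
Feasible point: (6, 2) satisfies every constraint, so the LP is feasible.
Direction d = (1, 1): for each constraint row a, a·d ≤ 0 —
  (1)(1) + (-1)(1) = 0 ≤ 0
  (-1)(1) + (0)(1) = -1 ≤ 0
  (-3)(1) + (1)(1) = -2 ≤ 0
  (1)(1) + (-4)(1) = -3 ≤ 0
  (-2)(1) + (2)(1) = 0 ≤ 0
and d ≥ 0, so (6, 2) + t·d stays feasible for every t ≥ 0. Along this ray z = 6a + 8b changes by 14 per unit t, so z → +∞.

Unbounded — the objective can increase without bound over the feasible region.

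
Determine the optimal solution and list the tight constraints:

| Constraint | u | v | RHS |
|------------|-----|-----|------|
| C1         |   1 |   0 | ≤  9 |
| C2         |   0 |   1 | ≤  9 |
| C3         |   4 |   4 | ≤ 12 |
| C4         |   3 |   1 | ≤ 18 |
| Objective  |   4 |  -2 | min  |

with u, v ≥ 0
Optimal: u = 0, v = 3
Slack at optimum:
  C1: slack = 9
  C2: slack = 6
  C3: slack = 0 (binding)
  C4: slack = 15
  u ≥ 0: u = 0 (binding)
  v ≥ 0: v = 3
Binding constraints: C3, u ≥ 0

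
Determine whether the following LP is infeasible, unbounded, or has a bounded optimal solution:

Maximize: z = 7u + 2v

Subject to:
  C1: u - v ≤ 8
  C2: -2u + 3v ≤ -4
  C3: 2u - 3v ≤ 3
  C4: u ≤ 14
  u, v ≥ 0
C3 requires 2u - 3v ≤ 3, while C2 (-2u + 3v ≤ -4) is equivalent to 2u - 3v ≥ 4. Together they would need 4 ≤ 2u - 3v ≤ 3, which is impossible since 4 > 3. No point satisfies all constraints.

The feasible region is empty; the LP is infeasible.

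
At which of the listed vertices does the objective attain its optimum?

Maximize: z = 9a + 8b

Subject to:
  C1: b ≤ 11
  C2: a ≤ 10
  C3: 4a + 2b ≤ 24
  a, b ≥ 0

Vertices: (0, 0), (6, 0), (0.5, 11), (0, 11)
Evaluating z = 9a + 8b at each vertex:
  (0, 0): z = 0
  (6, 0): z = 54
  (0.5, 11): z = 92.5
  (0, 11): z = 88

The largest value is z = 92.5, attained at (0.5, 11).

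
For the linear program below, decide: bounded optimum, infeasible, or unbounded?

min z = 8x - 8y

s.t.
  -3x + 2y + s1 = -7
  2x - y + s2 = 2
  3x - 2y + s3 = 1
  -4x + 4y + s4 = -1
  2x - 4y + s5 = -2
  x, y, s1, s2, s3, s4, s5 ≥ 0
The row 3x - 2y + s3 = 1 with s3 ≥ 0 requires 3x - 2y ≤ 1, while the row -3x + 2y + s1 = -7 with s1 ≥ 0 is equivalent to 3x - 2y ≥ 7. Together they would need 7 ≤ 3x - 2y ≤ 1, which is impossible since 7 > 1. No point satisfies all constraints.

The feasible region is empty; the LP is infeasible.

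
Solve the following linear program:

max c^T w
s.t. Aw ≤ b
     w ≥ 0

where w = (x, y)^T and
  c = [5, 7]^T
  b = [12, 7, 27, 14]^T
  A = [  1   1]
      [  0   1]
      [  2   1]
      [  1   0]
x = 5, y = 7, z = 74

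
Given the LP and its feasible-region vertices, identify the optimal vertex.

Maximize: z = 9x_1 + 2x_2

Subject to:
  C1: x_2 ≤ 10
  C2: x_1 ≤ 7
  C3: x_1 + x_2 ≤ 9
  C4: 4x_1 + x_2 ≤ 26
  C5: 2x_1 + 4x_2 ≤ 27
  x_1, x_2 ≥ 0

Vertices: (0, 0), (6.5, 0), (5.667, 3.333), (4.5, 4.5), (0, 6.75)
Evaluating z = 9x_1 + 2x_2 at each vertex:
  (0, 0): z = 0
  (6.5, 0): z = 58.5
  (5.667, 3.333): z = 57.67
  (4.5, 4.5): z = 49.5
  (0, 6.75): z = 13.5

The largest value is z = 58.5, attained at (6.5, 0).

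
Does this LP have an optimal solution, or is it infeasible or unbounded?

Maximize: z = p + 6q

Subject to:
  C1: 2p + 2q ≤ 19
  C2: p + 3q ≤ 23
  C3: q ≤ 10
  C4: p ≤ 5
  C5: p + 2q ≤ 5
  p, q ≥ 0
The point (0, 2.5) satisfies every constraint, so the LP is feasible; the constraints give p ≤ 5 and q ≤ 10, which with p, q ≥ 0 keep the feasible region inside a bounded box. A feasible, bounded LP attains a finite optimum at a vertex.

Evaluating z = p + 6q at each vertex:
  (0, 0): z = 0
  (5, 0): z = 5
  (0, 2.5): z = 15

The LP has an optimal solution: (0, 2.5) with z = 15.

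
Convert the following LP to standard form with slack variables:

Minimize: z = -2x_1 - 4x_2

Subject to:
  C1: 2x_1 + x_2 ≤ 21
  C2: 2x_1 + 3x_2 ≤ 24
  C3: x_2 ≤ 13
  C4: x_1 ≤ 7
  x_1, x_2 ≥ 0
min z = -2x_1 - 4x_2

s.t.
  2x_1 + x_2 + s1 = 21
  2x_1 + 3x_2 + s2 = 24
  x_2 + s3 = 13
  x_1 + s4 = 7
  x_1, x_2, s1, s2, s3, s4 ≥ 0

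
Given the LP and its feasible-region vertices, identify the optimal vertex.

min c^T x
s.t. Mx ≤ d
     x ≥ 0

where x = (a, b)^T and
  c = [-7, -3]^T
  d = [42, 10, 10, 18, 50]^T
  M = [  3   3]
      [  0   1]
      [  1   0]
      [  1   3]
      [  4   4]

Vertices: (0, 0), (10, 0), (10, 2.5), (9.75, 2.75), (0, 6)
(10, 2.5) with z = -77.5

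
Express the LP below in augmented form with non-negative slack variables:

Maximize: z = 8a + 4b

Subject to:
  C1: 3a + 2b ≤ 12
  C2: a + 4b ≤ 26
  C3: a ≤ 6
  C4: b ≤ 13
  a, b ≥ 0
max z = 8a + 4b

s.t.
  3a + 2b + s1 = 12
  a + 4b + s2 = 26
  a + s3 = 6
  b + s4 = 13
  a, b, s1, s2, s3, s4 ≥ 0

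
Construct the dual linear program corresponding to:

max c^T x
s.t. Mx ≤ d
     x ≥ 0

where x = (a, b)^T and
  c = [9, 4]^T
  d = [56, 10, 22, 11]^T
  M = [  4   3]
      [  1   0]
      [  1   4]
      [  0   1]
Minimize: z = 56y1 + 10y2 + 22y3 + 11y4

Subject to:
  C1: -4y1 - y2 - y3 ≤ -9
  C2: -3y1 - 4y3 - y4 ≤ -4
  y1, y2, y3, y4 ≥ 0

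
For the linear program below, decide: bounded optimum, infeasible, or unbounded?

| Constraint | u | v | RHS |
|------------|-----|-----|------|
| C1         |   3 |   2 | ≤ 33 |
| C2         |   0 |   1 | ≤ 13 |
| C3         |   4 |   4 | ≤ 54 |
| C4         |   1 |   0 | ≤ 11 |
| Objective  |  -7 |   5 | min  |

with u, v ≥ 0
The point (11, 0) satisfies every constraint, so the LP is feasible; the constraints give u ≤ 11 and v ≤ 13, which with u, v ≥ 0 keep the feasible region inside a bounded box. A feasible, bounded LP attains a finite optimum at a vertex.

Evaluating z = -7u + 5v at each vertex:
  (0, 0): z = 0
  (11, 0): z = -77
  (6, 7.5): z = -4.5
  (0.5, 13): z = 61.5
  (0, 13): z = 65

The LP has an optimal solution: (11, 0) with z = -77.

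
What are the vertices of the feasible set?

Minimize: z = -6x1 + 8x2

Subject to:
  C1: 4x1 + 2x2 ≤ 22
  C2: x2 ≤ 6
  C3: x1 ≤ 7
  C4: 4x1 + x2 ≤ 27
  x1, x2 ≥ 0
Each vertex is the intersection of two constraint boundaries that also satisfies all remaining constraints:
  x1 = 0 and x2 = 0 → (0, 0)
  4x1 + 2x2 = 22 and x2 = 0 → (5.5, 0)
  4x1 + 2x2 = 22 and x2 = 6 → (2.5, 6)
  x2 = 6 and x1 = 0 → (0, 6)

Vertices: (0, 0), (5.5, 0), (2.5, 6), (0, 6)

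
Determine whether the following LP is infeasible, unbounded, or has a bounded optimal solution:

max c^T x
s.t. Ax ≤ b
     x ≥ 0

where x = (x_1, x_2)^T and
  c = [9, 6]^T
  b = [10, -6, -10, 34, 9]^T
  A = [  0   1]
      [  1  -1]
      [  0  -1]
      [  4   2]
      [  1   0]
The point (3.5, 10) satisfies every constraint, so the LP is feasible; the constraints give x_1 ≤ 9 and x_2 ≤ 10, which with x_1, x_2 ≥ 0 keep the feasible region inside a bounded box. A feasible, bounded LP attains a finite optimum at a vertex.

Evaluating z = 9x_1 + 6x_2 at each vertex:
  (3.5, 10): z = 91.5
  (0, 10): z = 60

Bounded optimum: z* = 91.5 at (3.5, 10).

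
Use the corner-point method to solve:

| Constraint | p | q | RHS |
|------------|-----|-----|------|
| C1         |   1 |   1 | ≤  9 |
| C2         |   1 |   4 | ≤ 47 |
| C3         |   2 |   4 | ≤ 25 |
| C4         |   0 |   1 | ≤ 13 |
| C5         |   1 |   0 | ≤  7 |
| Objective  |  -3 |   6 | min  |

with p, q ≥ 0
p = 7, q = 0, z = -21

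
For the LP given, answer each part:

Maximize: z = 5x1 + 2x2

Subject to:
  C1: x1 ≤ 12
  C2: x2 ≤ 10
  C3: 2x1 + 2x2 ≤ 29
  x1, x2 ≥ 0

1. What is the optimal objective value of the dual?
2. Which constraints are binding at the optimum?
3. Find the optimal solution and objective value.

1. 65 (by strong duality, equal to the primal optimum)
2. C1, C3
3. x1 = 12, x2 = 2.5, z = 65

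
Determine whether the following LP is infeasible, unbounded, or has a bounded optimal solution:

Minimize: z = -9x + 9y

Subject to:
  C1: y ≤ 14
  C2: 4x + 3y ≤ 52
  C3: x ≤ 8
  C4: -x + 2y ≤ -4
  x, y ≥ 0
The point (8, 0) satisfies every constraint, so the LP is feasible; the constraints give x ≤ 8 and y ≤ 14, which with x, y ≥ 0 keep the feasible region inside a bounded box. A feasible, bounded LP attains a finite optimum at a vertex.

Evaluating z = -9x + 9y at each vertex:
  (4, 0): z = -36
  (8, 0): z = -72
  (8, 2): z = -54

The LP has an optimal solution: (8, 0) with z = -72.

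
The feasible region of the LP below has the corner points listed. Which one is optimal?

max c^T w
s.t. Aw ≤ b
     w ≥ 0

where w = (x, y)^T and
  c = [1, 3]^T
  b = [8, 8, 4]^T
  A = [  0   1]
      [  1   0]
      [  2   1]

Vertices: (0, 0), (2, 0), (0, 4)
Evaluating z = x + 3y at each vertex:
  (0, 0): z = 0
  (2, 0): z = 2
  (0, 4): z = 12

The largest value is z = 12, attained at (0, 4).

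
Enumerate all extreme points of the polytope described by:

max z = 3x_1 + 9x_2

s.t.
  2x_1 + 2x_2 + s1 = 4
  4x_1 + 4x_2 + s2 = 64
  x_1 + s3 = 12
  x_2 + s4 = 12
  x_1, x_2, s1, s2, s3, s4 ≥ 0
Each vertex is the intersection of two constraint boundaries that also satisfies all remaining constraints:
  x_1 = 0 and x_2 = 0 → (0, 0)
  2x_1 + 2x_2 = 4 and x_2 = 0 → (2, 0)
  2x_1 + 2x_2 = 4 and x_1 = 0 → (0, 2)

Vertices: (0, 0), (2, 0), (0, 2)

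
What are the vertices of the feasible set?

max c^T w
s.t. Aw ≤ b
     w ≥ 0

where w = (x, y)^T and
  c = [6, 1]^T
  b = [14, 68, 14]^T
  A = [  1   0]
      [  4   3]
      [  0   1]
Each vertex is the intersection of two constraint boundaries that also satisfies all remaining constraints:
  x = 0 and y = 0 → (0, 0)
  x = 14 and y = 0 → (14, 0)
  x = 14 and 4x + 3y = 68 → (14, 4)
  4x + 3y = 68 and y = 14 → (6.5, 14)
  y = 14 and x = 0 → (0, 14)

Vertices: (0, 0), (14, 0), (14, 4), (6.5, 14), (0, 14)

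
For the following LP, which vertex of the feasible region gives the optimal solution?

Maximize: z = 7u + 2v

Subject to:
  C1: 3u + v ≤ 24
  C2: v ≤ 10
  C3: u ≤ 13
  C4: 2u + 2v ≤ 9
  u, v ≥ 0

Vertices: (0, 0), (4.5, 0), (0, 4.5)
Evaluating z = 7u + 2v at each vertex:
  (0, 0): z = 0
  (4.5, 0): z = 31.5
  (0, 4.5): z = 9

The largest value is z = 31.5, attained at (4.5, 0).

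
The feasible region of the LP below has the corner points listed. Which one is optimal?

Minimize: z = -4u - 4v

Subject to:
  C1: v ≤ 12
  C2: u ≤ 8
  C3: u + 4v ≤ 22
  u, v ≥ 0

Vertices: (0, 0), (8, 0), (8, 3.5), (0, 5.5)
Evaluating z = -4u - 4v at each vertex:
  (0, 0): z = 0
  (8, 0): z = -32
  (8, 3.5): z = -46
  (0, 5.5): z = -22

The smallest value is z = -46, attained at (8, 3.5).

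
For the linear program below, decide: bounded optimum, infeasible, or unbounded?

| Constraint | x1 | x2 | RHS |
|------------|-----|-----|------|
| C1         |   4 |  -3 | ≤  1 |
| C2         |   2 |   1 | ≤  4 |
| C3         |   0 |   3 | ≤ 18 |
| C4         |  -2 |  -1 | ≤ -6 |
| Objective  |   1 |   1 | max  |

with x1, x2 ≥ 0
C2 requires 2x1 + x2 ≤ 4, while C4 (-2x1 - x2 ≤ -6) is equivalent to 2x1 + x2 ≥ 6. Together they would need 6 ≤ 2x1 + x2 ≤ 4, which is impossible since 6 > 4. No point satisfies all constraints.

The feasible region is empty; the LP is infeasible.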